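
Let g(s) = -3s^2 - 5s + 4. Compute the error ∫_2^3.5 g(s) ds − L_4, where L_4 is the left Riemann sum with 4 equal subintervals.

-5.94140625

Exact integral: ∫_2^3.5 g(s) ds = -49.5.
L_4 = -43.55859375.
Error = -49.5 − (-43.55859375) = -5.94140625.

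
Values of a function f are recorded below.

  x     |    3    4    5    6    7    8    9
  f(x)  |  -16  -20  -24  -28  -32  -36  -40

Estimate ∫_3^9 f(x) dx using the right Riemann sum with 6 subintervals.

-180

Δx = 1.
Sum = 1·[(-20) + (-24) + (-28) + (-32) + (-36) + (-40)] = -180.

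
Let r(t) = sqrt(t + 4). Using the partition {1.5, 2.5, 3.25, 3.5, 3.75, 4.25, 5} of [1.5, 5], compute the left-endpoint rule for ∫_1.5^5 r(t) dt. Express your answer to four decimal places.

9.1613

Subinterval widths: 1, 0.75, 0.25, 0.25, 0.5, 0.75.
Left endpoints: 1.5, 2.5, 3.25, 3.5, 3.75, 4.25.
r(1.5) ≈ 2.3452, r(2.5) ≈ 2.5495, r(3.25) ≈ 2.6926, r(3.5) ≈ 2.7386, r(3.75) ≈ 2.7839, r(4.25) ≈ 2.8723.
Sum = Σ Δt_i · r(t_i).
Sum ≈ 9.1613.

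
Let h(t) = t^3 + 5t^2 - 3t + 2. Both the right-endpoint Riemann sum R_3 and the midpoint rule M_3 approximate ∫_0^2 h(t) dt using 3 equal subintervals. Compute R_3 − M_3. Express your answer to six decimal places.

9.111111

R_3 ≈ 23.85185185.
M_3 ≈ 14.74074074.
R_3 − M_3 ≈ 9.111111.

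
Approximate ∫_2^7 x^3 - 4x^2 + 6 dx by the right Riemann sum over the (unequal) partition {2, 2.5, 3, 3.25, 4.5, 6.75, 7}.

Subinterval widths: 0.5, 0.5, 0.25, 1.25, 2.25, 0.25.
Right endpoints: 2.5, 3, 3.25, 4.5, 6.75, 7.
f(2.5) = -3.375, f(3) = -3, f(3.25) = -1.921875, f(4.5) = 16.125, f(6.75) = 131.296875, f(7) = 153.
Sum = Σ Δx_i · f(x_i).
Sum = 350.15625.

350.15625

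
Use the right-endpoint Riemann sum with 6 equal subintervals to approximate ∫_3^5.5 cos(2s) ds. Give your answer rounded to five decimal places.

Δs = (5.5 − 3)/6 = 5/12.
Right endpoints: 41/12, 23/6, 4.25, 14/3, 61/12, 5.5.
f(41/12) ≈ 0.85245, f(23/6) ≈ 0.18622, f(4.25) ≈ -0.60201, f(14/3) ≈ -0.99582, f(61/12) ≈ -0.73719, f(5.5) ≈ 0.00443.
Sum = Δs · [f(41/12) + f(23/6) + f(4.25) + ...].
Sum ≈ -0.53831.

-0.53831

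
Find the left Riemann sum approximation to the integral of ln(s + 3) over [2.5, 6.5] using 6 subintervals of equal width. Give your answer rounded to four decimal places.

7.8261

Δs = (6.5 − 2.5)/6 = 2/3.
Left endpoints: 2.5, 19/6, 23/6, 4.5, 31/6, 35/6.
f(2.5) ≈ 1.7047, f(19/6) ≈ 1.8192, f(23/6) ≈ 1.9218, f(4.5) ≈ 2.0149, f(31/6) ≈ 2.1001, f(35/6) ≈ 2.1785.
Sum = Δs · [f(2.5) + f(19/6) + f(23/6) + ...].
Sum ≈ 7.8261.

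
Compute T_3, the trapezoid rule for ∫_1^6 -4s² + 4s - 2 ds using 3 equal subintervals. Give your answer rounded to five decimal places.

Δs = (6 − 1)/3 = 5/3.
f(1) = -2, f(8/3) = -178/9, f(13/3) = -538/9, f(6) = -122.
T_3 = (Δs/2)·[f(s_0) + 2f(s_1) + 2f(s_2) + f(s_3)].
Sum ≈ -235.92593.

-235.92593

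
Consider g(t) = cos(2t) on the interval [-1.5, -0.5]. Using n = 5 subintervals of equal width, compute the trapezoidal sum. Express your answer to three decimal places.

Δt = (-0.5 − (-1.5))/5 = 0.2.
g(-1.5) ≈ -0.990, g(-1.3) ≈ -0.857, g(-1.1) ≈ -0.589, g(-0.9) ≈ -0.227, g(-0.7) ≈ 0.170, g(-0.5) ≈ 0.540.
T_5 = (Δt/2)·[g(t_0) + 2g(t_1) + ... + 2g(t_{4}) + g(t_5)].
Sum ≈ -0.345.

-0.345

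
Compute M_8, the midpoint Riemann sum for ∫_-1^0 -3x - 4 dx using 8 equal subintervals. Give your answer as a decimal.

Δx = (0 − (-1))/8 = 0.125.
Midpoints: -0.9375, -0.8125, -0.6875, -0.5625, -0.4375, -0.3125, -0.1875, -0.0625.
f(-0.9375) = -1.1875, f(-0.8125) = -1.5625, f(-0.6875) = -1.9375, f(-0.5625) = -2.3125, f(-0.4375) = -2.6875, f(-0.3125) = -3.0625, f(-0.1875) = -3.4375, f(-0.0625) = -3.8125.
Sum = Δx · [f(-0.9375) + f(-0.8125) + f(-0.6875) + ...].
Sum = -2.5.

-2.5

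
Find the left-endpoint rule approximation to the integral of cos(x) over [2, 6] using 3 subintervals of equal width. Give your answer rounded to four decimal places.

Δx = (6 − 2)/3 = 4/3.
Left endpoints: 2, 10/3, 14/3.
f(2) ≈ -0.4161, f(10/3) ≈ -0.9817, f(14/3) ≈ -0.0457.
Sum = Δx · [f(2) + f(10/3) + f(14/3)].
Sum ≈ -1.9247.

-1.9247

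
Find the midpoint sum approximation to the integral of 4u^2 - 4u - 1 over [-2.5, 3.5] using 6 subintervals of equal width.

58

Δu = (3.5 − (-2.5))/6 = 1.
Midpoints: -2, -1, 0, 1, 2, 3.
f(-2) = 23, f(-1) = 7, f(0) = -1, f(1) = -1, f(2) = 7, f(3) = 23.
Sum = Δu · [f(-2) + f(-1) + f(0) + ...].
Sum = 58.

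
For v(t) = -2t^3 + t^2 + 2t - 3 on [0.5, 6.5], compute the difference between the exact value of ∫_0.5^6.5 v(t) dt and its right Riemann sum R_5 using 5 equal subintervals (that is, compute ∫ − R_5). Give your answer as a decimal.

325.8

Exact integral: ∫_0.5^6.5 v(t) dt = -777.
R_5 = -1102.8.
Error = -777 − (-1102.8) = 325.8.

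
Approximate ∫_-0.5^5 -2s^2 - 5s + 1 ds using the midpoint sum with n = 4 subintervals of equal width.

-138.05859375

Δs = (5 − (-0.5))/4 = 1.375.
Midpoints: 0.1875, 1.5625, 2.9375, 4.3125.
f(0.1875) = -0.0078125, f(1.5625) = -11.6953125, f(2.9375) = -30.9453125, f(4.3125) = -57.7578125.
Sum = Δs · [f(0.1875) + f(1.5625) + f(2.9375) + f(4.3125)].
Sum = -138.05859375.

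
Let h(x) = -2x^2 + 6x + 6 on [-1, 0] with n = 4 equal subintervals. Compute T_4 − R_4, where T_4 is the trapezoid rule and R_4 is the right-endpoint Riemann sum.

-1

T_4 = 2.3125.
R_4 = 3.3125.
T_4 − R_4 = -1.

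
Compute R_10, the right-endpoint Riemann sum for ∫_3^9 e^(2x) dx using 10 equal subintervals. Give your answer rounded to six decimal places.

56375805.834299

Δx = (9 − 3)/10 = 0.6.
Right endpoints: 3.6, 4.2, 4.8, 5.4, 6, 6.6, 7.2, 7.8, 8.4, 9.
f(3.6) ≈ 1339.430764, f(4.2) ≈ 4447.066748, f(4.8) ≈ 14764.781566, f(5.4) ≈ 49020.801136, f(6) ≈ 162754.791419, f(6.6) ≈ 540364.937247, f(7.2) ≈ 1794074.772606, f(7.8) ≈ 5956538.013185, f(8.4) ≈ 19776402.658498, f(9) ≈ 65659969.137331.
Sum = Δx · [f(3.6) + f(4.2) + f(4.8) + ...].
Sum ≈ 56375805.834299.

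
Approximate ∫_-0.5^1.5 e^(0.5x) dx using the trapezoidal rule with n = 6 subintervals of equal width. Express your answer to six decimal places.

Δx = (1.5 − (-0.5))/6 = 1/3.
f(-0.5) ≈ 0.778801, f(-1/6) ≈ 0.920044, f(1/6) ≈ 1.086904, f(0.5) ≈ 1.284025, f(5/6) ≈ 1.516897, f(7/6) ≈ 1.792002, f(1.5) ≈ 2.117000.
T_6 = (Δx/2)·[f(x_0) + 2f(x_1) + ... + 2f(x_{5}) + f(x_6)].
Sum ≈ 2.682591.

2.682591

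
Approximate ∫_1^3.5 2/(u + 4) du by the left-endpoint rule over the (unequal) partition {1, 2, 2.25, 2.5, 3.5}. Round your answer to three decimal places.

Subinterval widths: 1, 0.25, 0.25, 1.
Left endpoints: 1, 2, 2.25, 2.5.
f(1) = 0.4, f(2) = 1/3, f(2.25) = 0.32, f(2.5) = 4/13.
Sum = Σ Δu_i · f(u_i).
Sum ≈ 0.871.

0.871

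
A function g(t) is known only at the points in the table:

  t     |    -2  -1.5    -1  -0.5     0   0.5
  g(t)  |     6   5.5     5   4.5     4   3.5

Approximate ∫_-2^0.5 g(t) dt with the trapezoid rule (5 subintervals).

Δt = 0.5.
T_5 = (0.5/2)·[6 + 2·5.5 + 2·5 + 2·4.5 + 2·4 + 3.5] = 11.875.

11.875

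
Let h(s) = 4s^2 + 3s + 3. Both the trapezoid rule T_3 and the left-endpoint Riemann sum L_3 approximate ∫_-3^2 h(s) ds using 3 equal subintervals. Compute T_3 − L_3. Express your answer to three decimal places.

-4.167

T_3 ≈ 63.42593.
L_3 ≈ 67.59259.
T_3 − L_3 ≈ -4.167.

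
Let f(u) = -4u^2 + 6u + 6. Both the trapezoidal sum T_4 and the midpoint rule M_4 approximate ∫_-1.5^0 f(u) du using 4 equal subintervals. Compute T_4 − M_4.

T_4 = -2.390625.
M_4 = -2.1796875.
T_4 − M_4 = -0.2109375.

-0.2109375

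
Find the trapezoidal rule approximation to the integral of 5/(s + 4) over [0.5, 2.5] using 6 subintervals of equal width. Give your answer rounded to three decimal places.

1.840

Δs = (2.5 − 0.5)/6 = 1/3.
f(0.5) = 10/9, f(5/6) = 30/29, f(7/6) = 30/31, f(1.5) = 10/11, f(11/6) = 6/7, f(13/6) = 30/37, f(2.5) = 10/13.
T_6 = (Δs/2)·[f(s_0) + 2f(s_1) + ... + 2f(s_{5}) + f(s_6)].
Sum ≈ 1.840.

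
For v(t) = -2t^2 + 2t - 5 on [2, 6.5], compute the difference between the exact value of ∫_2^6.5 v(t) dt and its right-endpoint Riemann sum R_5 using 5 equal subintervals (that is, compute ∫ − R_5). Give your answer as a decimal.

Exact integral: ∫_2^6.5 v(t) dt = -162.
R_5 = -193.59.
Error = -162 − (-193.59) = 31.59.

31.59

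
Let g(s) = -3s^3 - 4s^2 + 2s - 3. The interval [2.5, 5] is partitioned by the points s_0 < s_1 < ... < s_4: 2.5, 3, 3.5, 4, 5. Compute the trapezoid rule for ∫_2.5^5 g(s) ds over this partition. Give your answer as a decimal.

-583.53125

Subinterval widths: 0.5, 0.5, 0.5, 1.
g(2.5) = -69.875, g(3) = -114, g(3.5) = -173.625, g(4) = -251, g(5) = -468.
On each subinterval the trapezoid contributes (Δs_i/2)·[g(s_{i-1}) + g(s_i)].
Sum = -583.53125.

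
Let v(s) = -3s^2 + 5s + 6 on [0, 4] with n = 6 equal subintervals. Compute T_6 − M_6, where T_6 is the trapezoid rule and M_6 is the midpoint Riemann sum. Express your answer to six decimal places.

-1.333333

T_6 ≈ -0.88888889.
M_6 ≈ 0.44444444.
T_6 − M_6 ≈ -1.333333.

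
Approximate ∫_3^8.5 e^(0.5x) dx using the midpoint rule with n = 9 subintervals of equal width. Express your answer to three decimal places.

Δx = (8.5 − 3)/9 = 11/18.
Midpoints: 119/36, 47/12, 163/36, 185/36, 5.75, 229/36, 251/36, 91/12, 295/36.
f(119/36) ≈ 5.221, f(47/12) ≈ 7.088, f(163/36) ≈ 9.620, f(185/36) ≈ 13.059, f(5.75) ≈ 17.725, f(229/36) ≈ 24.060, f(251/36) ≈ 32.659, f(91/12) ≈ 44.330, f(295/36) ≈ 60.173.
Sum = Δx · [f(119/36) + f(47/12) + f(163/36) + ...].
Sum ≈ 130.738.

130.738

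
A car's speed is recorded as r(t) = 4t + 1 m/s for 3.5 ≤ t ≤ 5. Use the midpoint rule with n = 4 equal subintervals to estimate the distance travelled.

Δt = (5 − 3.5)/4 = 0.375.
Midpoints: 3.6875, 4.0625, 4.4375, 4.8125.
r(3.6875) = 15.75, r(4.0625) = 17.25, r(4.4375) = 18.75, r(4.8125) = 20.25.
Sum = Δt · [r(3.6875) + r(4.0625) + r(4.4375) + r(4.8125)].
Sum = 27.

27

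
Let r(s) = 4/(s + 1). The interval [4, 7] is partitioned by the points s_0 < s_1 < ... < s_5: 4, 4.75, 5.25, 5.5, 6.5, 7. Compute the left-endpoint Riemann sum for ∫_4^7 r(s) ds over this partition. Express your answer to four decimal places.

1.9899

Subinterval widths: 0.75, 0.5, 0.25, 1, 0.5.
Left endpoints: 4, 4.75, 5.25, 5.5, 6.5.
r(4) = 0.8, r(4.75) = 16/23, r(5.25) = 0.64, r(5.5) = 8/13, r(6.5) = 8/15.
Sum = Σ Δs_i · r(s_i).
Sum ≈ 1.9899.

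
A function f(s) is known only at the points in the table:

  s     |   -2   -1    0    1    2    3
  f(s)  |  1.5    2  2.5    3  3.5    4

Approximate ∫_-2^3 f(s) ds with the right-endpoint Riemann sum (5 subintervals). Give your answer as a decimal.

15

Δs = 1.
Sum = 1·[2 + 2.5 + 3 + 3.5 + 4] = 15.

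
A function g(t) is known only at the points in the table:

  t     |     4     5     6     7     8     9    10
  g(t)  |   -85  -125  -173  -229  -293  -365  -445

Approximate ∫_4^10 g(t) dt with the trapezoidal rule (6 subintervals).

-1450

Δt = 1.
T_6 = (1/2)·[(-85) + 2·(-125) + 2·(-173) + 2·(-229) + 2·(-293) + 2·(-365) + (-445)] = -1450.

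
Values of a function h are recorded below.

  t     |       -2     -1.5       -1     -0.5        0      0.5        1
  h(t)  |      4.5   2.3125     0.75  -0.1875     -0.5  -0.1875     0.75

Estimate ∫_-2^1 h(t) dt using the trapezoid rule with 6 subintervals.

Δt = 0.5.
T_6 = (0.5/2)·[4.5 + 2·2.3125 + 2·0.75 + 2·(-0.1875) + 2·(-0.5) + 2·(-0.1875) + 0.75] = 2.40625.

2.40625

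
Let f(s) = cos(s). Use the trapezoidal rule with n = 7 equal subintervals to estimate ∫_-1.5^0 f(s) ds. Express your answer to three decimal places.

0.994

Δs = (0 − (-1.5))/7 = 3/14.
f(-1.5) ≈ 0.071, f(-9/7) ≈ 0.281, f(-15/14) ≈ 0.479, f(-6/7) ≈ 0.655, f(-9/14) ≈ 0.800, f(-3/7) ≈ 0.910, f(-3/14) ≈ 0.977, f(0) ≈ 1.000.
T_7 = (Δs/2)·[f(s_0) + 2f(s_1) + ... + 2f(s_{6}) + f(s_7)].
Sum ≈ 0.994.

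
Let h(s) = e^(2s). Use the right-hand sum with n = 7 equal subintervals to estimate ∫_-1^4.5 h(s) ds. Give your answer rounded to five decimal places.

Δs = (4.5 − (-1))/7 = 11/14.
Right endpoints: -3/14, 4/7, 19/14, 15/7, 41/14, 26/7, 4.5.
h(-3/14) ≈ 0.65144, h(4/7) ≈ 3.13571, h(19/14) ≈ 15.09382, h(15/7) ≈ 72.65442, h(41/14) ≈ 349.72351, h(26/7) ≈ 1683.40100, h(4.5) ≈ 8103.08393.
Sum = Δs · [h(-3/14) + h(4/7) + h(19/14) + ...].
Sum ≈ 8036.08444.

8036.08444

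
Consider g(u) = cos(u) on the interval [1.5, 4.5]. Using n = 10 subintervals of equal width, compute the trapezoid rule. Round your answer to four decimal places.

Δu = (4.5 − 1.5)/10 = 0.3.
g(1.5) ≈ 0.0707, g(1.8) ≈ -0.2272, g(2.1) ≈ -0.5048, g(2.4) ≈ -0.7374, g(2.7) ≈ -0.9041, g(3) ≈ -0.9900, g(3.3) ≈ -0.9875, g(3.6) ≈ -0.8968, g(3.9) ≈ -0.7259, g(4.2) ≈ -0.4903, g(4.5) ≈ -0.2108.
T_10 = (Δu/2)·[g(u_0) + 2g(u_1) + ... + 2g(u_{9}) + g(u_10)].
Sum ≈ -1.9602.

-1.9602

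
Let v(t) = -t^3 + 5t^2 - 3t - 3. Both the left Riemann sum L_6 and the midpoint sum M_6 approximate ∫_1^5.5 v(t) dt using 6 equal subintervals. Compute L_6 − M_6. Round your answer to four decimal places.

9.2285

L_6 = -0.03515625.
M_6 ≈ -9.263672.
L_6 − M_6 ≈ 9.2285.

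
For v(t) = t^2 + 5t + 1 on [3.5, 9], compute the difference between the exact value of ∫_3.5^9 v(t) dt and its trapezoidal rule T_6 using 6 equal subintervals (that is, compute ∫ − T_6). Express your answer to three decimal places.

Exact integral: ∫_3.5^9 v(t) dt ≈ 406.08333.
T_6 ≈ 406.85359.
Error ≈ 406.08333 − 406.85359 ≈ -0.770.

-0.770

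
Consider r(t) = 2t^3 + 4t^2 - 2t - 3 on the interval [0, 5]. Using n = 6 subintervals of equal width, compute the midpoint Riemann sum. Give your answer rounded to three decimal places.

Δt = (5 − 0)/6 = 5/6.
Midpoints: 5/12, 1.25, 25/12, 35/12, 3.75, 55/12.
r(5/12) = -2587/864, r(1.25) = 4.65625, r(25/12) = 24433/864, r(35/12) = 64643/864, r(3.75) = 151.21875, r(55/12) = 228463/864.
Sum = Δt · [r(5/12) + r(1.25) + r(25/12) + ...].
Sum ≈ 433.669.

433.669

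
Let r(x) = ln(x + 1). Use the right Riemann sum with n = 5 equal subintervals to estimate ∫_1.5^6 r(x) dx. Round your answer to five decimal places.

Δx = (6 − 1.5)/5 = 0.9.
Right endpoints: 2.4, 3.3, 4.2, 5.1, 6.
r(2.4) ≈ 1.22378, r(3.3) ≈ 1.45862, r(4.2) ≈ 1.64866, r(5.1) ≈ 1.80829, r(6) ≈ 1.94591.
Sum = Δx · [r(2.4) + r(3.3) + r(4.2) + r(5.1) + r(6)].
Sum ≈ 7.27672.

7.27672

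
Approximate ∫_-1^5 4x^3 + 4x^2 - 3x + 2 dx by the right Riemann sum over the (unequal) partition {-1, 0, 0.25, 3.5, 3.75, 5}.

Subinterval widths: 1, 0.25, 3.25, 0.25, 1.25.
Right endpoints: 0, 0.25, 3.5, 3.75, 5.
f(0) = 2, f(0.25) = 1.5625, f(3.5) = 212, f(3.75) = 257.9375, f(5) = 587.
Sum = Σ Δx_i · f(x_i).
Sum = 1489.625.

1489.625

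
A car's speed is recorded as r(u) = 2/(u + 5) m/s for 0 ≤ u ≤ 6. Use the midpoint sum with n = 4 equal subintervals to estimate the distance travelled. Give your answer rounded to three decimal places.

1.571

Δu = (6 − 0)/4 = 1.5.
Midpoints: 0.75, 2.25, 3.75, 5.25.
r(0.75) = 8/23, r(2.25) = 8/29, r(3.75) = 8/35, r(5.25) = 8/41.
Sum = Δu · [r(0.75) + r(2.25) + r(3.75) + r(5.25)].
Sum ≈ 1.571.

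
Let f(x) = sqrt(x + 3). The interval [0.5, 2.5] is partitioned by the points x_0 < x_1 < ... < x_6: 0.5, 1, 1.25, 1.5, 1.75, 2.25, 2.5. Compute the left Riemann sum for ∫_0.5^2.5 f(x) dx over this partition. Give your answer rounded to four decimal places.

4.1437

Subinterval widths: 0.5, 0.25, 0.25, 0.25, 0.5, 0.25.
Left endpoints: 0.5, 1, 1.25, 1.5, 1.75, 2.25.
f(0.5) ≈ 1.8708, f(1) ≈ 2.0000, f(1.25) ≈ 2.0616, f(1.5) ≈ 2.1213, f(1.75) ≈ 2.1794, f(2.25) ≈ 2.2913.
Sum = Σ Δx_i · f(x_i).
Sum ≈ 4.1437.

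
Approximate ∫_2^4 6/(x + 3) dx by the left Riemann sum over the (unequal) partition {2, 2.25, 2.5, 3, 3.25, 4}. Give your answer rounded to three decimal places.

2.101

Subinterval widths: 0.25, 0.25, 0.5, 0.25, 0.75.
Left endpoints: 2, 2.25, 2.5, 3, 3.25.
f(2) = 1.2, f(2.25) = 8/7, f(2.5) = 12/11, f(3) = 1, f(3.25) = 0.96.
Sum = Σ Δx_i · f(x_i).
Sum ≈ 2.101.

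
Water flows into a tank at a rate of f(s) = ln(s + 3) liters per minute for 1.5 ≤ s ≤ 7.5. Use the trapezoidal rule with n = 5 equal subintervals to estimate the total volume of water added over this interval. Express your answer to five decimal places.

Δs = (7.5 − 1.5)/5 = 1.2.
f(1.5) ≈ 1.50408, f(2.7) ≈ 1.74047, f(3.9) ≈ 1.93152, f(5.1) ≈ 2.09186, f(6.3) ≈ 2.23001, f(7.5) ≈ 2.35138.
T_5 = (Δs/2)·[f(s_0) + 2f(s_1) + ... + 2f(s_{4}) + f(s_5)].
Sum ≈ 11.90591.

11.90591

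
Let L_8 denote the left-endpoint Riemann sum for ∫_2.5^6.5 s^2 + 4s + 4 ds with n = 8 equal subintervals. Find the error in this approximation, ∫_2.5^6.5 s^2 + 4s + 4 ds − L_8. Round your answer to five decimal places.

12.83333

Exact integral: ∫_2.5^6.5 f(s) ds ≈ 174.3333333.
L_8 = 161.5.
Error ≈ 174.3333333 − 161.5 ≈ 12.83333.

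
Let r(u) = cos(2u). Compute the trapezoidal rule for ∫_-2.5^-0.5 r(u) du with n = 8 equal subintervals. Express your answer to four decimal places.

-0.8814

Δu = (-0.5 − (-2.5))/8 = 0.25.
r(-2.5) ≈ 0.2837, r(-2.25) ≈ -0.2108, r(-2) ≈ -0.6536, r(-1.75) ≈ -0.9365, r(-1.5) ≈ -0.9900, r(-1.25) ≈ -0.8011, r(-1) ≈ -0.4161, r(-0.75) ≈ 0.0707, r(-0.5) ≈ 0.5403.
T_8 = (Δu/2)·[r(u_0) + 2r(u_1) + ... + 2r(u_{7}) + r(u_8)].
Sum ≈ -0.8814.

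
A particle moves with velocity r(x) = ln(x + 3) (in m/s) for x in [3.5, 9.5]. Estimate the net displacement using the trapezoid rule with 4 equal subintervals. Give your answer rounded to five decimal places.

13.39109

Δx = (9.5 − 3.5)/4 = 1.5.
r(3.5) ≈ 1.87180, r(5) ≈ 2.07944, r(6.5) ≈ 2.25129, r(8) ≈ 2.39790, r(9.5) ≈ 2.52573.
T_4 = (Δx/2)·[r(x_0) + 2r(x_1) + 2r(x_2) + 2r(x_3) + r(x_4)].
Sum ≈ 13.39109.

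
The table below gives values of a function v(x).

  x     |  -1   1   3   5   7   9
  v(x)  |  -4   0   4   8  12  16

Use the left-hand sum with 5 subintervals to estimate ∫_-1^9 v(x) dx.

40

Δx = 2.
Sum = 2·[(-4) + 0 + 4 + 8 + 12] = 40.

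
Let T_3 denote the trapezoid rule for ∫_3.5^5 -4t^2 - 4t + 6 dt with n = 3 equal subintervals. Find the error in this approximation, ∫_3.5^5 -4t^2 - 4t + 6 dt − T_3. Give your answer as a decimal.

0.25

Exact integral: ∫_3.5^5 f(t) dt = -126.
T_3 = -126.25.
Error = -126 − (-126.25) = 0.25.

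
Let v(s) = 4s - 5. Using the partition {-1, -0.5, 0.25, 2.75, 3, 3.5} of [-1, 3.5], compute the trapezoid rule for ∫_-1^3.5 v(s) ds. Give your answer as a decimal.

0

Subinterval widths: 0.5, 0.75, 2.5, 0.25, 0.5.
v(-1) = -9, v(-0.5) = -7, v(0.25) = -4, v(2.75) = 6, v(3) = 7, v(3.5) = 9.
On each subinterval the trapezoid contributes (Δs_i/2)·[v(s_{i-1}) + v(s_i)].
Sum = 0.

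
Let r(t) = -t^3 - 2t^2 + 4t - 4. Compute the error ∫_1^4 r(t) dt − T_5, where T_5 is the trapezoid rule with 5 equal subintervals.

Exact integral: ∫_1^4 r(t) dt = -87.75.
T_5 = -89.46.
Error = -87.75 − (-89.46) = 1.71.

1.71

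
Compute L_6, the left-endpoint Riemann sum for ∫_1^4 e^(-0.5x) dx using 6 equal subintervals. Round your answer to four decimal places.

Δx = (4 − 1)/6 = 0.5.
Left endpoints: 1, 1.5, 2, 2.5, 3, 3.5.
f(1) ≈ 0.6065, f(1.5) ≈ 0.4724, f(2) ≈ 0.3679, f(2.5) ≈ 0.2865, f(3) ≈ 0.2231, f(3.5) ≈ 0.1738.
Sum = Δx · [f(1) + f(1.5) + f(2) + ...].
Sum ≈ 1.0651.

1.0651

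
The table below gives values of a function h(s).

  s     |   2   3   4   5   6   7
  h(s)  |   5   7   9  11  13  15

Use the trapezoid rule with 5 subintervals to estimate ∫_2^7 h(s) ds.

Δs = 1.
T_5 = (1/2)·[5 + 2·7 + 2·9 + 2·11 + 2·13 + 15] = 50.

50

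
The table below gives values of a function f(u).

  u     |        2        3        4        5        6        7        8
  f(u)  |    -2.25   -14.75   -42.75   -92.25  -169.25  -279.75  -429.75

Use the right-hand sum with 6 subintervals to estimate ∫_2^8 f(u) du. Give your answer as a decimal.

Δu = 1.
Sum = 1·[(-14.75) + (-42.75) + (-92.25) + (-169.25) + (-279.75) + (-429.75)] = -1028.5.

-1028.5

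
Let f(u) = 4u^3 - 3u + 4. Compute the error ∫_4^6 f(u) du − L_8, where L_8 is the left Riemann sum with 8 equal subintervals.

Exact integral: ∫_4^6 f(u) du = 1018.
L_8 = 944.
Error = 1018 − 944 = 74.

74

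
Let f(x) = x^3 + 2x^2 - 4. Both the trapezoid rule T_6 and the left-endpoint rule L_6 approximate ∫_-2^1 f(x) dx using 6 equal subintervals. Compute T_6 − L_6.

0.75

T_6 = -9.6875.
L_6 = -10.4375.
T_6 − L_6 = 0.75.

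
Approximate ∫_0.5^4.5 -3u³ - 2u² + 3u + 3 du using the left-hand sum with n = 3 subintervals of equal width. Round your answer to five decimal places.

Δu = (4.5 − 0.5)/3 = 4/3.
Left endpoints: 0.5, 11/6, 19/6.
f(0.5) = 3.625, f(11/6) = -401/24, f(19/6) = -7403/72.
Sum = Δu · [f(0.5) + f(11/6) + f(19/6)].
Sum ≈ -154.53704.

-154.53704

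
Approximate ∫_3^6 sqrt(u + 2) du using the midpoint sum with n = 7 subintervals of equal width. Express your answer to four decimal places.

7.6317

Δu = (6 − 3)/7 = 3/7.
Midpoints: 45/14, 51/14, 57/14, 4.5, 69/14, 75/14, 81/14.
f(45/14) ≈ 2.2835, f(51/14) ≈ 2.3755, f(57/14) ≈ 2.4640, f(4.5) ≈ 2.5495, f(69/14) ≈ 2.6322, f(75/14) ≈ 2.7124, f(81/14) ≈ 2.7903.
Sum = Δu · [f(45/14) + f(51/14) + f(57/14) + ...].
Sum ≈ 7.6317.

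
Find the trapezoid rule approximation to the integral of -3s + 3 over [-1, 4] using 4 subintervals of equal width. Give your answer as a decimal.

-7.5

Δs = (4 − (-1))/4 = 1.25.
f(-1) = 6, f(0.25) = 2.25, f(1.5) = -1.5, f(2.75) = -5.25, f(4) = -9.
T_4 = (Δs/2)·[f(s_0) + 2f(s_1) + 2f(s_2) + 2f(s_3) + f(s_4)].
Sum = -7.5.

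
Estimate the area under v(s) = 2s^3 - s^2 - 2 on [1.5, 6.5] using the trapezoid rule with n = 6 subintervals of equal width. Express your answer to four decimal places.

802.8935

Δs = (6.5 − 1.5)/6 = 5/6.
v(1.5) = 2.5, v(7/3) = 485/27, v(19/6) = 1390/27, v(4) = 110, v(29/6) = 10825/54, v(17/3) = 8905/27, v(6.5) = 505.
T_6 = (Δs/2)·[v(s_0) + 2v(s_1) + ... + 2v(s_{5}) + v(s_6)].
Sum ≈ 802.8935.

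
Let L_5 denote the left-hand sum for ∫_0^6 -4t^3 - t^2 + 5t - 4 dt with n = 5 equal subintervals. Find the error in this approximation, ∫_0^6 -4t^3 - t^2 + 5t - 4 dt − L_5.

Exact integral: ∫_0^6 f(t) dt = -1302.
L_5 = -833.28.
Error = -1302 − (-833.28) = -468.72.

-468.72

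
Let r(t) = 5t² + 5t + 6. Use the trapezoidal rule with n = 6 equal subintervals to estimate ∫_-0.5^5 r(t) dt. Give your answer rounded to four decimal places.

Δt = (5 − (-0.5))/6 = 11/12.
r(-0.5) = 4.75, r(5/12) = 1289/144, r(4/3) = 194/9, r(2.25) = 42.5625, r(19/6) = 2591/36, r(49/12) = 15809/144, r(5) = 156.
T_6 = (Δt/2)·[r(t_0) + 2r(t_1) + ... + 2r(t_{5}) + r(t_6)].
Sum ≈ 307.2679.

307.2679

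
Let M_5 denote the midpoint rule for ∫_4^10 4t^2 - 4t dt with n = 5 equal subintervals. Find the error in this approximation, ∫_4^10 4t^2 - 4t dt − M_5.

Exact integral: ∫_4^10 f(t) dt = 1080.
M_5 = 1077.12.
Error = 1080 − 1077.12 = 2.88.

2.88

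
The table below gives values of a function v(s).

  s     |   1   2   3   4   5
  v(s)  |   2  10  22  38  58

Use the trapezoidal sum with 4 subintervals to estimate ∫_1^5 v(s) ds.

Δs = 1.
T_4 = (1/2)·[2 + 2·10 + 2·22 + 2·38 + 58] = 100.

100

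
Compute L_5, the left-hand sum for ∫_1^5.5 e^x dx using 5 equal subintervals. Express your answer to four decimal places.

149.2024

Δx = (5.5 − 1)/5 = 0.9.
Left endpoints: 1, 1.9, 2.8, 3.7, 4.6.
f(1) ≈ 2.7183, f(1.9) ≈ 6.6859, f(2.8) ≈ 16.4446, f(3.7) ≈ 40.4473, f(4.6) ≈ 99.4843.
Sum = Δx · [f(1) + f(1.9) + f(2.8) + f(3.7) + f(4.6)].
Sum ≈ 149.2024.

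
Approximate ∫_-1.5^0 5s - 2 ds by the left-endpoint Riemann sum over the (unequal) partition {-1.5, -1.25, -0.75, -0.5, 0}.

-10.1875

Subinterval widths: 0.25, 0.5, 0.25, 0.5.
Left endpoints: -1.5, -1.25, -0.75, -0.5.
f(-1.5) = -9.5, f(-1.25) = -8.25, f(-0.75) = -5.75, f(-0.5) = -4.5.
Sum = Σ Δs_i · f(s_i).
Sum = -10.1875.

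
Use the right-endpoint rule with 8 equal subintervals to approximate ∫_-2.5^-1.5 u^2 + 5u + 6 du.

Δu = (-1.5 − (-2.5))/8 = 0.125.
Right endpoints: -2.375, -2.25, -2.125, -2, -1.875, -1.75, -1.625, -1.5.
f(-2.375) = -0.234375, f(-2.25) = -0.1875, f(-2.125) = -0.109375, f(-2) = 0, f(-1.875) = 0.140625, f(-1.75) = 0.3125, f(-1.625) = 0.515625, f(-1.5) = 0.75.
Sum = Δu · [f(-2.375) + f(-2.25) + f(-2.125) + ...].
Sum = 0.1484375.

0.1484375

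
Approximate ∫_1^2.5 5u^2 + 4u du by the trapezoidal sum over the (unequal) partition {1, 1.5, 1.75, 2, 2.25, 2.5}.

Subinterval widths: 0.5, 0.25, 0.25, 0.25, 0.25.
f(1) = 9, f(1.5) = 17.25, f(1.75) = 22.3125, f(2) = 28, f(2.25) = 34.3125, f(2.5) = 41.25.
On each subinterval the trapezoid contributes (Δu_i/2)·[f(u_{i-1}) + f(u_i)].
Sum = 35.03125.

35.03125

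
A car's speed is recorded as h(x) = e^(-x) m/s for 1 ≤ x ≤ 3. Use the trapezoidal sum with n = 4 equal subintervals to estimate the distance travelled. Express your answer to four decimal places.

0.3247

Δx = (3 − 1)/4 = 0.5.
h(1) ≈ 0.3679, h(1.5) ≈ 0.2231, h(2) ≈ 0.1353, h(2.5) ≈ 0.0821, h(3) ≈ 0.0498.
T_4 = (Δx/2)·[h(x_0) + 2h(x_1) + 2h(x_2) + 2h(x_3) + h(x_4)].
Sum ≈ 0.3247.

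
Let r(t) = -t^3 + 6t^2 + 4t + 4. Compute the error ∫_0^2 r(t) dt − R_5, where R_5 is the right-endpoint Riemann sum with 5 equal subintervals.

-4.96

Exact integral: ∫_0^2 r(t) dt = 28.
R_5 = 32.96.
Error = 28 − 32.96 = -4.96.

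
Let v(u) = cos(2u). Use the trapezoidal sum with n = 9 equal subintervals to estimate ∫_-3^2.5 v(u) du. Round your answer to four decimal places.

-0.5401

Δu = (2.5 − (-3))/9 = 11/18.
v(-3) ≈ 0.9602, v(-43/18) ≈ 0.0653, v(-16/9) ≈ -0.9155, v(-7/6) ≈ -0.6908, v(-5/9) ≈ 0.4437, v(1/18) ≈ 0.9938, v(2/3) ≈ 0.2352, v(23/18) ≈ -0.8331, v(17/9) ≈ -0.8044, v(2.5) ≈ 0.2837.
T_9 = (Δu/2)·[v(u_0) + 2v(u_1) + ... + 2v(u_{8}) + v(u_9)].
Sum ≈ -0.5401.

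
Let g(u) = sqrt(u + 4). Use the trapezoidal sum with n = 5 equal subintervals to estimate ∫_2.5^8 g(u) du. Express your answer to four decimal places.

Δu = (8 − 2.5)/5 = 1.1.
g(2.5) ≈ 2.5495, g(3.6) ≈ 2.7568, g(4.7) ≈ 2.9496, g(5.8) ≈ 3.1305, g(6.9) ≈ 3.3015, g(8) ≈ 3.4641.
T_5 = (Δu/2)·[g(u_0) + 2g(u_1) + ... + 2g(u_{4}) + g(u_5)].
Sum ≈ 16.6597.

16.6597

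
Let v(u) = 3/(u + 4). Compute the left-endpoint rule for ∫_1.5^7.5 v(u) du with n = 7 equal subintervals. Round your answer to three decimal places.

Δu = (7.5 − 1.5)/7 = 6/7.
Left endpoints: 1.5, 33/14, 45/14, 57/14, 69/14, 81/14, 93/14.
v(1.5) = 6/11, v(33/14) = 42/89, v(45/14) = 42/101, v(57/14) = 42/113, v(69/14) = 0.336, v(81/14) = 42/137, v(93/14) = 42/149.
Sum = Δu · [v(1.5) + v(33/14) + v(45/14) + ...].
Sum ≈ 2.339.

2.339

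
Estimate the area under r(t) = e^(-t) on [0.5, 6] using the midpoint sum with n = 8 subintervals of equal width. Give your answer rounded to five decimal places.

Δt = (6 − 0.5)/8 = 0.6875.
Midpoints: 0.84375, 1.53125, 2.21875, 2.90625, 3.59375, 4.28125, 4.96875, 5.65625.
r(0.84375) ≈ 0.43009, r(1.53125) ≈ 0.21627, r(2.21875) ≈ 0.10874, r(2.90625) ≈ 0.05468, r(3.59375) ≈ 0.02750, r(4.28125) ≈ 0.01383, r(4.96875) ≈ 0.00695, r(5.65625) ≈ 0.00350.
Sum = Δt · [r(0.84375) + r(1.53125) + r(2.21875) + ...].
Sum ≈ 0.59232.

0.59232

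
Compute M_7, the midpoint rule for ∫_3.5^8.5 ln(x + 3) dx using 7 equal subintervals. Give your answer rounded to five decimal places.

Δx = (8.5 − 3.5)/7 = 5/7.
Midpoints: 27/7, 32/7, 37/7, 6, 47/7, 52/7, 57/7.
f(27/7) ≈ 1.92529, f(32/7) ≈ 2.02438, f(37/7) ≈ 2.11453, f(6) ≈ 2.19722, f(47/7) ≈ 2.27360, f(52/7) ≈ 2.34455, f(57/7) ≈ 2.41080.
Sum = Δx · [f(27/7) + f(32/7) + f(37/7) + ...].
Sum ≈ 10.92170.

10.92170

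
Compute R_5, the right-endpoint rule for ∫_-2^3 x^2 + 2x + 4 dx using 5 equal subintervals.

Δx = (3 − (-2))/5 = 1.
Right endpoints: -1, 0, 1, 2, 3.
f(-1) = 3, f(0) = 4, f(1) = 7, f(2) = 12, f(3) = 19.
Sum = Δx · [f(-1) + f(0) + f(1) + f(2) + f(3)].
Sum = 45.

45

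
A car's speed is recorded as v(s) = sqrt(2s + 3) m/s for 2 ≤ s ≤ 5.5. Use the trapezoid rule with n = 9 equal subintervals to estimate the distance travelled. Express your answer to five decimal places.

Δs = (5.5 − 2)/9 = 7/18.
v(2) ≈ 2.64575, v(43/18) ≈ 2.78887, v(25/9) ≈ 2.92499, v(19/6) ≈ 3.05505, v(32/9) ≈ 3.17980, v(71/18) ≈ 3.29983, v(13/3) ≈ 3.41565, v(85/18) ≈ 3.52767, v(46/9) ≈ 3.63624, v(5.5) ≈ 3.74166.
T_9 = (Δs/2)·[v(s_0) + 2v(s_1) + ... + 2v(s_{8}) + v(s_9)].
Sum ≈ 11.28625.

11.28625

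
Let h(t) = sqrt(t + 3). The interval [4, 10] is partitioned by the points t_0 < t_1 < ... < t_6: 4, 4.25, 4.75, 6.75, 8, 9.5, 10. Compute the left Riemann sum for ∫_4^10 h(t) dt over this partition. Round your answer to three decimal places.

18.221

Subinterval widths: 0.25, 0.5, 2, 1.25, 1.5, 0.5.
Left endpoints: 4, 4.25, 4.75, 6.75, 8, 9.5.
h(4) ≈ 2.646, h(4.25) ≈ 2.693, h(4.75) ≈ 2.784, h(6.75) ≈ 3.122, h(8) ≈ 3.317, h(9.5) ≈ 3.536.
Sum = Σ Δt_i · h(t_i).
Sum ≈ 18.221.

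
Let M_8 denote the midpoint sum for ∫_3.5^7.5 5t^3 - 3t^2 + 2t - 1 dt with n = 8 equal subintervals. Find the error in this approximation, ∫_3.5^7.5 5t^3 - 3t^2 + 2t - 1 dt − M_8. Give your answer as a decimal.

Exact integral: ∫_3.5^7.5 f(t) dt = 3428.5.
M_8 = 3421.875.
Error = 3428.5 − 3421.875 = 6.625.

6.625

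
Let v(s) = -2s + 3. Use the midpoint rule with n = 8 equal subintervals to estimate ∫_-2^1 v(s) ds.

Δs = (1 − (-2))/8 = 0.375.
Midpoints: -1.8125, -1.4375, -1.0625, -0.6875, -0.3125, 0.0625, 0.4375, 0.8125.
v(-1.8125) = 6.625, v(-1.4375) = 5.875, v(-1.0625) = 5.125, v(-0.6875) = 4.375, v(-0.3125) = 3.625, v(0.0625) = 2.875, v(0.4375) = 2.125, v(0.8125) = 1.375.
Sum = Δs · [v(-1.8125) + v(-1.4375) + v(-1.0625) + ...].
Sum = 12.

12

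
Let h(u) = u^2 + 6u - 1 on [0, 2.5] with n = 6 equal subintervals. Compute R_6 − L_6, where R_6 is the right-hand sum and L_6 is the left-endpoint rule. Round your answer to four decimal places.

R_6 ≈ 25.957755.
L_6 ≈ 17.103588.
R_6 − L_6 ≈ 8.8542.

8.8542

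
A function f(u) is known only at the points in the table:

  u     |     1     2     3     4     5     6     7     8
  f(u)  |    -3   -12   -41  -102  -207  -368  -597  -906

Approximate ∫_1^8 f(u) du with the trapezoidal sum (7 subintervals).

-1781.5

Δu = 1.
T_7 = (1/2)·[(-3) + 2·(-12) + 2·(-41) + 2·(-102) + 2·(-207) + 2·(-368) + 2·(-597) + (-906)] = -1781.5.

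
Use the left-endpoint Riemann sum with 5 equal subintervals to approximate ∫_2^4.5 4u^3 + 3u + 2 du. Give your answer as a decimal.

Δu = (4.5 − 2)/5 = 0.5.
Left endpoints: 2, 2.5, 3, 3.5, 4.
f(2) = 40, f(2.5) = 72, f(3) = 119, f(3.5) = 184, f(4) = 270.
Sum = Δu · [f(2) + f(2.5) + f(3) + f(3.5) + f(4)].
Sum = 342.5.

342.5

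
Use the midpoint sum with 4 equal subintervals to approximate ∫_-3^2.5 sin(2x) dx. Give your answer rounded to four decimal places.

0.4742

Δx = (2.5 − (-3))/4 = 1.375.
Midpoints: -2.3125, -0.9375, 0.4375, 1.8125.
f(-2.3125) ≈ 0.9962, f(-0.9375) ≈ -0.9541, f(0.4375) ≈ 0.7675, f(1.8125) ≈ -0.4648.
Sum = Δx · [f(-2.3125) + f(-0.9375) + f(0.4375) + f(1.8125)].
Sum ≈ 0.4742.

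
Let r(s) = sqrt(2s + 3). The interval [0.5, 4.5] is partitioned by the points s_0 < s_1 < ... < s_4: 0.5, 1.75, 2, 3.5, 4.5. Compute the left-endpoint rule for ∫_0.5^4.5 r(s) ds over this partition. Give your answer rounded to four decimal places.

10.2683

Subinterval widths: 1.25, 0.25, 1.5, 1.
Left endpoints: 0.5, 1.75, 2, 3.5.
r(0.5) ≈ 2.0000, r(1.75) ≈ 2.5495, r(2) ≈ 2.6458, r(3.5) ≈ 3.1623.
Sum = Σ Δs_i · r(s_i).
Sum ≈ 10.2683.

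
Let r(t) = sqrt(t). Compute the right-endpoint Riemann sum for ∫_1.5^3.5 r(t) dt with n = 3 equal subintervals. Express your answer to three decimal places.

Δt = (3.5 − 1.5)/3 = 2/3.
Right endpoints: 13/6, 17/6, 3.5.
r(13/6) ≈ 1.472, r(17/6) ≈ 1.683, r(3.5) ≈ 1.871.
Sum = Δt · [r(13/6) + r(17/6) + r(3.5)].
Sum ≈ 3.351.

3.351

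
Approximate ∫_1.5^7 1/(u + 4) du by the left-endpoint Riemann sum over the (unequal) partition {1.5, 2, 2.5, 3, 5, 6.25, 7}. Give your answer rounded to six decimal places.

Subinterval widths: 0.5, 0.5, 0.5, 2, 1.25, 0.75.
Left endpoints: 1.5, 2, 2.5, 3, 5, 6.25.
f(1.5) = 2/11, f(2) = 1/6, f(2.5) = 2/13, f(3) = 1/7, f(5) = 1/9, f(6.25) = 4/41.
Sum = Σ Δu_i · f(u_i).
Sum ≈ 0.748939.

0.748939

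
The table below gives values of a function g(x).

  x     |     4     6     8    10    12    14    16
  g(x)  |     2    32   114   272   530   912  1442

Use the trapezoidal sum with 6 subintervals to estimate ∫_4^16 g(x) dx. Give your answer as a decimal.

Δx = 2.
T_6 = (2/2)·[2 + 2·32 + 2·114 + 2·272 + 2·530 + 2·912 + 1442] = 5164.

5164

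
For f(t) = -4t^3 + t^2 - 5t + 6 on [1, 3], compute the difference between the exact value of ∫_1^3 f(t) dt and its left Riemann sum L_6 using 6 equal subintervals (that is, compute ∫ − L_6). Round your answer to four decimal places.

-16.8148

Exact integral: ∫_1^3 f(t) dt ≈ -79.333333.
L_6 ≈ -62.518519.
Error ≈ -79.333333 − (-62.518519) ≈ -16.8148.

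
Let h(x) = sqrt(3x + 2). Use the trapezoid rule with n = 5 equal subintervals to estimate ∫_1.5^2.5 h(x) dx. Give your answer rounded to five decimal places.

2.82392

Δx = (2.5 − 1.5)/5 = 0.2.
h(1.5) ≈ 2.54951, h(1.7) ≈ 2.66458, h(1.9) ≈ 2.77489, h(2.1) ≈ 2.88097, h(2.3) ≈ 2.98329, h(2.5) ≈ 3.08221.
T_5 = (Δx/2)·[h(x_0) + 2h(x_1) + ... + 2h(x_{4}) + h(x_5)].
Sum ≈ 2.82392.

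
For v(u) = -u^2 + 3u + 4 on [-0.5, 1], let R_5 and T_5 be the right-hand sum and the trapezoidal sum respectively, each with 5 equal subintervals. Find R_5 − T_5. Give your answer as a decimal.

0.5625

R_5 = 7.29.
T_5 = 6.7275.
R_5 − T_5 = 0.5625.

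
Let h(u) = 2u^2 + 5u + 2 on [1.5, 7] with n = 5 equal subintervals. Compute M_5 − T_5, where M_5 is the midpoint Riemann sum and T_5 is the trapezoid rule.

-3.3275

M_5 = 353.1825.
T_5 = 356.51.
M_5 − T_5 = -3.3275.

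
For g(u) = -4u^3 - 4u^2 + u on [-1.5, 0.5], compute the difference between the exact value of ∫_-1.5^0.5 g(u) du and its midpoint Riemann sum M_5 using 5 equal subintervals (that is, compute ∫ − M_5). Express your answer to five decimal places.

Exact integral: ∫_-1.5^0.5 g(u) du ≈ -0.6666667.
M_5 = -0.72.
Error ≈ -0.6666667 − (-0.72) ≈ 0.05333.

0.05333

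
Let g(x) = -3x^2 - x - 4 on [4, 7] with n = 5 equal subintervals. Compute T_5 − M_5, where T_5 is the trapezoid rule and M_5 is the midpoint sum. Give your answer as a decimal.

T_5 = -308.04.
M_5 = -307.23.
T_5 − M_5 = -0.81.

-0.81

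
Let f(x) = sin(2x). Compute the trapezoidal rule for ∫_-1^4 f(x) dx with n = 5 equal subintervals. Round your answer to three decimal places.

-0.087

Δx = (4 − (-1))/5 = 1.
f(-1) ≈ -0.909, f(0) ≈ 0.000, f(1) ≈ 0.909, f(2) ≈ -0.757, f(3) ≈ -0.279, f(4) ≈ 0.989.
T_5 = (Δx/2)·[f(x_0) + 2f(x_1) + ... + 2f(x_{4}) + f(x_5)].
Sum ≈ -0.087.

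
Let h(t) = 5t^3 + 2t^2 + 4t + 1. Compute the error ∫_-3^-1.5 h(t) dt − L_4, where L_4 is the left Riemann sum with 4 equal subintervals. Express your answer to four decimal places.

Exact integral: ∫_-3^-1.5 h(t) dt = -91.171875.
L_4 ≈ -113.030273.
Error ≈ -91.171875 − (-113.030273) ≈ 21.8584.

21.8584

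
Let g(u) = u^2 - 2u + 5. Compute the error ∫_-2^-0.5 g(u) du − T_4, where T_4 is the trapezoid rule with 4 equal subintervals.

-0.03515625

Exact integral: ∫_-2^-0.5 g(u) du = 13.875.
T_4 = 13.91015625.
Error = 13.875 − 13.91015625 = -0.03515625.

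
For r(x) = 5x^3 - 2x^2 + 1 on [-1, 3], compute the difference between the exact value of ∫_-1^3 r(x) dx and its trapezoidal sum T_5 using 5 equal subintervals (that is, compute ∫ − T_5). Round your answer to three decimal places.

Exact integral: ∫_-1^3 r(x) dx ≈ 85.33333.
T_5 = 90.88.
Error ≈ 85.33333 − 90.88 ≈ -5.547.

-5.547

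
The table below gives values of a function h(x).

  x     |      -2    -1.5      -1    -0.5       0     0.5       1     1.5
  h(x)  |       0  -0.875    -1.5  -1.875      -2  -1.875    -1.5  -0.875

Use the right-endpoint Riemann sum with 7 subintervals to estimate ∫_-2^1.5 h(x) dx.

-5.25

Δx = 0.5.
Sum = 0.5·[(-0.875) + (-1.5) + (-1.875) + (-2) + (-1.875) + (-1.5) + (-0.875)] = -5.25.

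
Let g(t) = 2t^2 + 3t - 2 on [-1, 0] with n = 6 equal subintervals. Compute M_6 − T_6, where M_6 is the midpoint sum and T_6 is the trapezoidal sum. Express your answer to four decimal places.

M_6 ≈ -2.837963.
T_6 ≈ -2.824074.
M_6 − T_6 ≈ -0.0139.

-0.0139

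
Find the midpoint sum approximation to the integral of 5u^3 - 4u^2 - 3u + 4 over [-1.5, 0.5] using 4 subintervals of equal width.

0.5625

Δu = (0.5 − (-1.5))/4 = 0.5.
Midpoints: -1.25, -0.75, -0.25, 0.25.
f(-1.25) = -8.265625, f(-0.75) = 1.890625, f(-0.25) = 4.421875, f(0.25) = 3.078125.
Sum = Δu · [f(-1.25) + f(-0.75) + f(-0.25) + f(0.25)].
Sum = 0.5625.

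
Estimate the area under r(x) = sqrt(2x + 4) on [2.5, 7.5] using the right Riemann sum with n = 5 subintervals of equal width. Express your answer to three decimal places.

Δx = (7.5 − 2.5)/5 = 1.
Right endpoints: 3.5, 4.5, 5.5, 6.5, 7.5.
r(3.5) ≈ 3.317, r(4.5) ≈ 3.606, r(5.5) ≈ 3.873, r(6.5) ≈ 4.123, r(7.5) ≈ 4.359.
Sum = Δx · [r(3.5) + r(4.5) + r(5.5) + r(6.5) + r(7.5)].
Sum ≈ 19.277.

19.277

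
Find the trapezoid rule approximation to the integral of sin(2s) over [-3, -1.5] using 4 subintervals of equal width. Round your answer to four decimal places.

Δs = (-1.5 − (-3))/4 = 0.375.
f(-3) ≈ 0.2794, f(-2.625) ≈ 0.8589, f(-2.25) ≈ 0.9775, f(-1.875) ≈ 0.5716, f(-1.5) ≈ -0.1411.
T_4 = (Δs/2)·[f(s_0) + 2f(s_1) + 2f(s_2) + 2f(s_3) + f(s_4)].
Sum ≈ 0.9289.

0.9289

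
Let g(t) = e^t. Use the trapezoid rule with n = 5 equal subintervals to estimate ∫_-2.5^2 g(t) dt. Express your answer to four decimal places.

7.7937

Δt = (2 − (-2.5))/5 = 0.9.
g(-2.5) ≈ 0.0821, g(-1.6) ≈ 0.2019, g(-0.7) ≈ 0.4966, g(0.2) ≈ 1.2214, g(1.1) ≈ 3.0042, g(2) ≈ 7.3891.
T_5 = (Δt/2)·[g(t_0) + 2g(t_1) + ... + 2g(t_{4}) + g(t_5)].
Sum ≈ 7.7937.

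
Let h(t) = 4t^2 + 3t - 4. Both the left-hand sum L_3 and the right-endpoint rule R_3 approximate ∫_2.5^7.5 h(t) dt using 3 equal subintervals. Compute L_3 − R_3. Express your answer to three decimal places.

-358.333

L_3 ≈ 426.75926.
R_3 ≈ 785.09259.
L_3 − R_3 ≈ -358.333.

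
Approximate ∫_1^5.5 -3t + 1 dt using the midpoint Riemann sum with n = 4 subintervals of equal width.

-39.375

Δt = (5.5 − 1)/4 = 1.125.
Midpoints: 1.5625, 2.6875, 3.8125, 4.9375.
f(1.5625) = -3.6875, f(2.6875) = -7.0625, f(3.8125) = -10.4375, f(4.9375) = -13.8125.
Sum = Δt · [f(1.5625) + f(2.6875) + f(3.8125) + f(4.9375)].
Sum = -39.375.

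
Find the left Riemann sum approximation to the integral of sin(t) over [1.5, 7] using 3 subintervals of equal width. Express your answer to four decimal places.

Δt = (7 − 1.5)/3 = 11/6.
Left endpoints: 1.5, 10/3, 31/6.
f(1.5) ≈ 0.9975, f(10/3) ≈ -0.1906, f(31/6) ≈ -0.8986.
Sum = Δt · [f(1.5) + f(10/3) + f(31/6)].
Sum ≈ -0.1680.

-0.1680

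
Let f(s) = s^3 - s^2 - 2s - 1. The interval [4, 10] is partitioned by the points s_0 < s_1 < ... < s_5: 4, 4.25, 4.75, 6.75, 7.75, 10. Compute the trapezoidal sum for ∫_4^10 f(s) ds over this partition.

Subinterval widths: 0.25, 0.5, 2, 1, 2.25.
f(4) = 39, f(4.25) = 49.203125, f(4.75) = 74.109375, f(6.75) = 247.484375, f(7.75) = 388.921875, f(10) = 879.
On each subinterval the trapezoid contributes (Δs_i/2)·[f(s_{i-1}) + f(s_i)].
Sum = 2108.0625.

2108.0625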